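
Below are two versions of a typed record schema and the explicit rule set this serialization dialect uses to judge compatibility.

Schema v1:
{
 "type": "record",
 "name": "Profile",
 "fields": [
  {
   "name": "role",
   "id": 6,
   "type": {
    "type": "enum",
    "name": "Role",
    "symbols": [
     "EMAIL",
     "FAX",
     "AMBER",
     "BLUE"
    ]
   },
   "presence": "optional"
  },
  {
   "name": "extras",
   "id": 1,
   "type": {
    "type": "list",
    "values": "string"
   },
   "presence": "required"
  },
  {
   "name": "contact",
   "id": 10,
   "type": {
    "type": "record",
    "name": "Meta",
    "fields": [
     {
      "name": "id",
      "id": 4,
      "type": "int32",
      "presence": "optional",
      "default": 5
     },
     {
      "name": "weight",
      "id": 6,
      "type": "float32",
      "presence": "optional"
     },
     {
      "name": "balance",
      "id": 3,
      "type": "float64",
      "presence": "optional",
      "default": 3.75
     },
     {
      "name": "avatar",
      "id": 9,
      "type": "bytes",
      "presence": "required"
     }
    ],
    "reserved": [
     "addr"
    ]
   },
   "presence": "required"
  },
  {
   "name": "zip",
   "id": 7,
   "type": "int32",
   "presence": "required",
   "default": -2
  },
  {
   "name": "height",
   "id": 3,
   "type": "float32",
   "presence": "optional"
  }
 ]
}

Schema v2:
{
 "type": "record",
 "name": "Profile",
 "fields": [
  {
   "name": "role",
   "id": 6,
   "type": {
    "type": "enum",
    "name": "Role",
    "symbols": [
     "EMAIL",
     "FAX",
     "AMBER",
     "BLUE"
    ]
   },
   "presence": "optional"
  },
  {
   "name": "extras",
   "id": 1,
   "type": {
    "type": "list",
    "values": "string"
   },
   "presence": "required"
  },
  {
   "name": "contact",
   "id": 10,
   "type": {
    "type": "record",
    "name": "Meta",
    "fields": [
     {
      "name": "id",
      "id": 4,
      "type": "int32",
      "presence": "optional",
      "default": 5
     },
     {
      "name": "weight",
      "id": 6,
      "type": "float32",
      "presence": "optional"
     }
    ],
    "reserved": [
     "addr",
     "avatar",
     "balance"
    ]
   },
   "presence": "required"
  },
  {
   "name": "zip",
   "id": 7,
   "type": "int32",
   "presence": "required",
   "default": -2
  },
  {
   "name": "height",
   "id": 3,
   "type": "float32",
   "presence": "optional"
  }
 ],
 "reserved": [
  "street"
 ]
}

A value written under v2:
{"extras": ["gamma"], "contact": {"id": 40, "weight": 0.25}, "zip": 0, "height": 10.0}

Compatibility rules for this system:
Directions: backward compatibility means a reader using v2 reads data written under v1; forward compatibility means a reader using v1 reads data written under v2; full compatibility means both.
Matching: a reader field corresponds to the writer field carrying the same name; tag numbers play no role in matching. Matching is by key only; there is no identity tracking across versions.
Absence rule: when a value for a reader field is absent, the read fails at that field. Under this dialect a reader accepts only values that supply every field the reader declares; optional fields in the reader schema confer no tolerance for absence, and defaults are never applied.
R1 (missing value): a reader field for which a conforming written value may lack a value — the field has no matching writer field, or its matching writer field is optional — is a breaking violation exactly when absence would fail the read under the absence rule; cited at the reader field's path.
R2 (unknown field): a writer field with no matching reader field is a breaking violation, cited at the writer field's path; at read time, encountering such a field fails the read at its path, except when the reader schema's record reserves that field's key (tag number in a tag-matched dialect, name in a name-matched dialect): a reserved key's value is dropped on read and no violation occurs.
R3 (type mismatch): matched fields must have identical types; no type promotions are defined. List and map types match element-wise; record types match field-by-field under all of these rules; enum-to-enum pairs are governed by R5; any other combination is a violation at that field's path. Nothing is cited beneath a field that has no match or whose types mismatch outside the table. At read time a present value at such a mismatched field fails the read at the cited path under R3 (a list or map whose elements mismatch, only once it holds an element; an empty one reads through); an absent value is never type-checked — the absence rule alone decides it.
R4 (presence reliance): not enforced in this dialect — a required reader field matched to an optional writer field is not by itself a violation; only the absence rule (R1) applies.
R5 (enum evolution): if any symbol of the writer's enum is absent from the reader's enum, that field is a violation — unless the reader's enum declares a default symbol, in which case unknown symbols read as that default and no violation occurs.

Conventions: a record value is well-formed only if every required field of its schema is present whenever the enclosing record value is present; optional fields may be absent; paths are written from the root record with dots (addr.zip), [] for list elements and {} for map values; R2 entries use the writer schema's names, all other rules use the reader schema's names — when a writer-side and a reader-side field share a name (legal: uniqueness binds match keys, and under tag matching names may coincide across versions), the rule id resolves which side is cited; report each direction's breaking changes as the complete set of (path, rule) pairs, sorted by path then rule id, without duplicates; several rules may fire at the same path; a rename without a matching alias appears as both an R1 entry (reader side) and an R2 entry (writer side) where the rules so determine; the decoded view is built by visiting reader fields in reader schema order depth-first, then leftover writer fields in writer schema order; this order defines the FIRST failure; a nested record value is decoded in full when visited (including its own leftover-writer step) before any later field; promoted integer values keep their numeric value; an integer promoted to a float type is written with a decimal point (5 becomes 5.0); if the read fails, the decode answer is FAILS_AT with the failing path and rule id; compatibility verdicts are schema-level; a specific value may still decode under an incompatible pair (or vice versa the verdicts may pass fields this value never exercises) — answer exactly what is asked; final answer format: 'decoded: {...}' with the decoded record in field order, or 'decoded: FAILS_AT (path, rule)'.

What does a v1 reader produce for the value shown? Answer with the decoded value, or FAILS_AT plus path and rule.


each type pair in Profile: writer, then reader
decode (reader v1):
  read fails at role under R1 (no fill)
  => FAILS_AT (role, R1)
diffs on Profile not affecting the asked answer:
  removed field avatar from record Meta (its key "avatar" joins the reserved list) -> changes Profile's schema-level verdicts only — the decode of this value is the same
  removed field balance from record Meta (its key "balance" joins the reserved list) -> changes Profile's schema-level verdicts only — the decode of this value is the same

decoded: FAILS_AT (role, R1)


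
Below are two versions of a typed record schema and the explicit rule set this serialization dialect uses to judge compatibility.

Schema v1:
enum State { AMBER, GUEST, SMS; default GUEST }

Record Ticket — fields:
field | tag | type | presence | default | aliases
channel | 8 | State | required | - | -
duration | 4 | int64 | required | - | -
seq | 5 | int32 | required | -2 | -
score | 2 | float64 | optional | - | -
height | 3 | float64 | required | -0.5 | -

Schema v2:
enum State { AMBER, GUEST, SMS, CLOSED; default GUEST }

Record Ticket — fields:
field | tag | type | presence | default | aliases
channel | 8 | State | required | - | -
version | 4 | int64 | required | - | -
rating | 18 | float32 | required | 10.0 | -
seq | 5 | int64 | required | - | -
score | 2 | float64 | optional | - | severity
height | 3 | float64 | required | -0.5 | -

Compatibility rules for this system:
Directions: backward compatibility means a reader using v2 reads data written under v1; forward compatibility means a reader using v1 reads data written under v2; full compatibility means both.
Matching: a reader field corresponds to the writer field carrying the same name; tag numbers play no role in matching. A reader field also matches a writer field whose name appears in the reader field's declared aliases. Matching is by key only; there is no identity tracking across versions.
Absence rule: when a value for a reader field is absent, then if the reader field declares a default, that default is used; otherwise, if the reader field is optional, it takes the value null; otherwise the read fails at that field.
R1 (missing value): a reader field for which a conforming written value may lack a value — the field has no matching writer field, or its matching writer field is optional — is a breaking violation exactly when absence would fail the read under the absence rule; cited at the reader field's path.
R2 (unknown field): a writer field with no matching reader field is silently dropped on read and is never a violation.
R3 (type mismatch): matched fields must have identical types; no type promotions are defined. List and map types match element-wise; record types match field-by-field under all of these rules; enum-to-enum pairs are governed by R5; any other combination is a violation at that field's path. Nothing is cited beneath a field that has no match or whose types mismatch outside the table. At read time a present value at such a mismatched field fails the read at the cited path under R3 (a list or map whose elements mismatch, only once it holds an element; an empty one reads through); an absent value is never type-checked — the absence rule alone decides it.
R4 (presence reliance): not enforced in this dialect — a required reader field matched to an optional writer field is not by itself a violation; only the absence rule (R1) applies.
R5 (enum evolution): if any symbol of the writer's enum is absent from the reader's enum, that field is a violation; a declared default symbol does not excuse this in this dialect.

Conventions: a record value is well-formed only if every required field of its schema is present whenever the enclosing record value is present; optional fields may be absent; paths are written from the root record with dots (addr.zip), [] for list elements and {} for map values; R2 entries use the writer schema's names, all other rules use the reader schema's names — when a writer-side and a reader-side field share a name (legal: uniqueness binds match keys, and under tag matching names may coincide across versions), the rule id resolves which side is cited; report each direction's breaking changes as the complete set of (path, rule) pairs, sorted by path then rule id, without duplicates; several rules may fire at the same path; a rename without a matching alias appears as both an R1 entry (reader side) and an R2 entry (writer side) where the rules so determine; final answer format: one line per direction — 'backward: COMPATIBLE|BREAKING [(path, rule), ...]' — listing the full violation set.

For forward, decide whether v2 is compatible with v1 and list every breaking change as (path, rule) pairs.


each type pair in Ticket: writer, then reader
forward pass over Ticket, reader schema v1, writer schema v2:
  channel: paired with writer channel (State -> State; writer required)
  no writer field matches reader duration
  seq: paired with writer seq (int64 -> int32; writer required)
  score: paired with writer score (float64 -> float64; writer optional)
  height: paired with writer height (float64 -> float64; writer required)
  writer field version has no reader counterpart
  writer field rating has no reader counterpart
  R5 fires at channel
  R1 fires at duration
  R3 fires at seq
  => forward: BREAKING (3)
the other Ticket changes do not affect what is asked:
  added field rating to record Ticket: required float32, tag 18, default 10.0 (in v2 it sits immediately before seq) -> inert for the asked Ticket verdict: nothing fires

forward: BREAKING [(channel, R5), (duration, R1), (seq, R3)]


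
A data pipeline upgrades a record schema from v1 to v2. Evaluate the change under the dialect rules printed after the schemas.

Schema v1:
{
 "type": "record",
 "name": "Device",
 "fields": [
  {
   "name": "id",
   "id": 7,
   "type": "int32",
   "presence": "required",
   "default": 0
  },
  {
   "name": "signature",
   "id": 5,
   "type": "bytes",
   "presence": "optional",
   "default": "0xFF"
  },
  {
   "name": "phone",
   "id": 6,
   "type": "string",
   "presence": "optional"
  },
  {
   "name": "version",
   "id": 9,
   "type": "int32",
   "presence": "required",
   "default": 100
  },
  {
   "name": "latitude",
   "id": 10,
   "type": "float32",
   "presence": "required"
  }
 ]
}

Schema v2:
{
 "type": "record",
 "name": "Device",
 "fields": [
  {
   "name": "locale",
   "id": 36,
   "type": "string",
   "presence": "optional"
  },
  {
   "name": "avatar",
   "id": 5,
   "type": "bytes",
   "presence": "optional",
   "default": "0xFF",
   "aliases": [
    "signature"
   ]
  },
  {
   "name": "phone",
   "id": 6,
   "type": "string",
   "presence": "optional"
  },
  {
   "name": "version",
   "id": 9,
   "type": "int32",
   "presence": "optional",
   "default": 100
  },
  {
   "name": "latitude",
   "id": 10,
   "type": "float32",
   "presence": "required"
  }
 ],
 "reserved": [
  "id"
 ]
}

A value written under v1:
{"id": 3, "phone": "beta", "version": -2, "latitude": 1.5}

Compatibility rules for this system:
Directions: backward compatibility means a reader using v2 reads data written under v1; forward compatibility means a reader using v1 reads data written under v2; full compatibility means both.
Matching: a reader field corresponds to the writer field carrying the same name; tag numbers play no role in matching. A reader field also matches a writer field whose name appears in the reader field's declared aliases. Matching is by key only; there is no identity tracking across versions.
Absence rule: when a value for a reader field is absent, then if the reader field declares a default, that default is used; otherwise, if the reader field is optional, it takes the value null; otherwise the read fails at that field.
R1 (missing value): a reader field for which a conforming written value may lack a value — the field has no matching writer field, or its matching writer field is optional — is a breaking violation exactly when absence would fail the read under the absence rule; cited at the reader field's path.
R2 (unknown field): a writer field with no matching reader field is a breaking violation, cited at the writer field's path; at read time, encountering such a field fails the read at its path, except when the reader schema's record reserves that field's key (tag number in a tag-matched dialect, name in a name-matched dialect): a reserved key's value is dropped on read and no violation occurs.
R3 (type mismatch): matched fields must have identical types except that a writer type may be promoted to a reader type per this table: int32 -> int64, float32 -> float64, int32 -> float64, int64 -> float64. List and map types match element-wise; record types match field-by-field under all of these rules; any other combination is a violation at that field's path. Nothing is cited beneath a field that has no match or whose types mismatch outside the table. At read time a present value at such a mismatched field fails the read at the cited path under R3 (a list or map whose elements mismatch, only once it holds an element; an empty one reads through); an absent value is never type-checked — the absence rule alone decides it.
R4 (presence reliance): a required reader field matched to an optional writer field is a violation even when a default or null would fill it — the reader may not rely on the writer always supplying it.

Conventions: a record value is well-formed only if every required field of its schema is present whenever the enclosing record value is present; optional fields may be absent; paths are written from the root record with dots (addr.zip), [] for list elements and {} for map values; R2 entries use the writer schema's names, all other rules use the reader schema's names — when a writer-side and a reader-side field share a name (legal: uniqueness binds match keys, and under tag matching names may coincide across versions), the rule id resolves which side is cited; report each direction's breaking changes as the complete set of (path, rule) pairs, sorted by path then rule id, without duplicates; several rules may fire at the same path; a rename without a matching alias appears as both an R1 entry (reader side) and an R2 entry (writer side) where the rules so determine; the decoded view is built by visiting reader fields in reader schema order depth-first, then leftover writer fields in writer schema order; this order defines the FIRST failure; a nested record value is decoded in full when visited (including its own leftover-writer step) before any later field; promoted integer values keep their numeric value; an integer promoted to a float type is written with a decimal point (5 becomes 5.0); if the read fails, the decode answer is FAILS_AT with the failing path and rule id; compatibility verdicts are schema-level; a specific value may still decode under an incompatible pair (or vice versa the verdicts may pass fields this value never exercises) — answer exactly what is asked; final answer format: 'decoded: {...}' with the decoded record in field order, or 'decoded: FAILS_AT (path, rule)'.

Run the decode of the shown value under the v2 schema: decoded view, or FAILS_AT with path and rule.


decoded: {"locale": null, "avatar": 0xFF, "phone": "beta", "version": -2, "latitude": 1.5}

the writer's type comes first in each Device pair
decoding the Device value with the v2 reader:
  locale := null (not supplied -> null)
  avatar := 0xFF (no value, default fills)
  phone := "beta"
  version := -2
  latitude := 1.5
  writer id: reserved -> dropped
  => decoded: {"locale": null, "avatar": 0xFF, "phone": "beta", "version": -2, "latitude": 1.5}
remaining Device differences; none change what is asked:
  field version in record Device: required changed to optional -> changes Device's schema-level verdicts only — the decode of this value is the same


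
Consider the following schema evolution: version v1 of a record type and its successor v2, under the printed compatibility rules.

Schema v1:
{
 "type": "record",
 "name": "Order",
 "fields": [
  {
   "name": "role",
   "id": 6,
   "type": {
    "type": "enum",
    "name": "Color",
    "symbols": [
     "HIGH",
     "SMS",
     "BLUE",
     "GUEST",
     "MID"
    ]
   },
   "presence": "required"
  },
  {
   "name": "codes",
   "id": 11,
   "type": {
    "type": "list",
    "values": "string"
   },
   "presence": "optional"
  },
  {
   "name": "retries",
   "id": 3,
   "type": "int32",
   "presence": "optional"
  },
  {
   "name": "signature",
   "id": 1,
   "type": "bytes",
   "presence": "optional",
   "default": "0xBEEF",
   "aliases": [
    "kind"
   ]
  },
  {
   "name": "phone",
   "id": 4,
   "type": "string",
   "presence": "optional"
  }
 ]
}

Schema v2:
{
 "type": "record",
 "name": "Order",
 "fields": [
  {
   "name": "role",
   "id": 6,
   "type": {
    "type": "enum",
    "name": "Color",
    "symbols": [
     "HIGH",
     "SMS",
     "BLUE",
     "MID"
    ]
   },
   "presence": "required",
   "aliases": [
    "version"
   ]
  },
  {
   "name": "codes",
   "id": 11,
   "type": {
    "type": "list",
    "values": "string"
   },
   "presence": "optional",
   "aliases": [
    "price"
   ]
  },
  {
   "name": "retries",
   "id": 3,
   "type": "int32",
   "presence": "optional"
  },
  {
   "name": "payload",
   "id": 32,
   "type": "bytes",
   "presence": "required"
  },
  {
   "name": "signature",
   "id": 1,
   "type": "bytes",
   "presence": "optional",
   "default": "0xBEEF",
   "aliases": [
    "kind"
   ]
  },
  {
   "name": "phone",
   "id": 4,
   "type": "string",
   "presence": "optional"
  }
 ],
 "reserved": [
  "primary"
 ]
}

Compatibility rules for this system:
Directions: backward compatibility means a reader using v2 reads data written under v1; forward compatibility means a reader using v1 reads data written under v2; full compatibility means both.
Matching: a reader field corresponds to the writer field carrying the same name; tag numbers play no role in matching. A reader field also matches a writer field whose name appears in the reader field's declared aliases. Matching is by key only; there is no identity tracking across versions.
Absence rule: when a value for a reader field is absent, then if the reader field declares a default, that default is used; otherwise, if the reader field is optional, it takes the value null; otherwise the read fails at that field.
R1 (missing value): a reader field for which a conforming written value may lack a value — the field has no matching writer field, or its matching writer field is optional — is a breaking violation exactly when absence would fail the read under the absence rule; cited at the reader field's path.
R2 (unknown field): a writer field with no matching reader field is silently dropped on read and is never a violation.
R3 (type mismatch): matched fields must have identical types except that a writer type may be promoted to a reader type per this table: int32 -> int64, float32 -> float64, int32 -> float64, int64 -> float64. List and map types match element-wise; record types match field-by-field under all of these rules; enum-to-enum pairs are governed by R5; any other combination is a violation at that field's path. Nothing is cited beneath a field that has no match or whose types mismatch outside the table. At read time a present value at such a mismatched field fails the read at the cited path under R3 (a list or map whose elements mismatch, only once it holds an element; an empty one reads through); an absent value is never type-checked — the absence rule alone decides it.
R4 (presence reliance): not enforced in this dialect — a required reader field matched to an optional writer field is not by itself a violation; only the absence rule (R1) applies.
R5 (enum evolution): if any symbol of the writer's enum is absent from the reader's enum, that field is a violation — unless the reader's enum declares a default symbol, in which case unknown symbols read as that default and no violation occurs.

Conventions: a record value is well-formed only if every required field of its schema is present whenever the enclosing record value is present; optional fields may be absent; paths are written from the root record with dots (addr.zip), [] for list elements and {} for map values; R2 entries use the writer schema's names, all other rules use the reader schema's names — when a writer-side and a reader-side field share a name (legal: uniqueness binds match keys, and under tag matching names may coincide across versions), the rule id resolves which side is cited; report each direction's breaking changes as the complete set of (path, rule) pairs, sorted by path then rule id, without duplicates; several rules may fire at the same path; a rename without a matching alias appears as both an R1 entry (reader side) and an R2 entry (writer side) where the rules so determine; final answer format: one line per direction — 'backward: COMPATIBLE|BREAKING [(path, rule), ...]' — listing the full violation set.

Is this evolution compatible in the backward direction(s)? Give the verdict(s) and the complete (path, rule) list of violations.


arrows below run writer -> reader for Order
backward analysis of Order with v2 as reader and v1 as writer:
  Color -> Color, writer required: role aligns to role
  list<string> -> list<string>, writer optional: codes aligns to codes
  int32 -> int32, writer optional: retries aligns to retries
  payload has no writer counterpart
  bytes -> bytes, writer optional: signature aligns to signature
  string -> string, writer optional: phone aligns to phone
  breaking: (payload, R1)
  breaking: (role, R5)
  => backward: BREAKING (2)

backward: BREAKING [(payload, R1), (role, R5)]


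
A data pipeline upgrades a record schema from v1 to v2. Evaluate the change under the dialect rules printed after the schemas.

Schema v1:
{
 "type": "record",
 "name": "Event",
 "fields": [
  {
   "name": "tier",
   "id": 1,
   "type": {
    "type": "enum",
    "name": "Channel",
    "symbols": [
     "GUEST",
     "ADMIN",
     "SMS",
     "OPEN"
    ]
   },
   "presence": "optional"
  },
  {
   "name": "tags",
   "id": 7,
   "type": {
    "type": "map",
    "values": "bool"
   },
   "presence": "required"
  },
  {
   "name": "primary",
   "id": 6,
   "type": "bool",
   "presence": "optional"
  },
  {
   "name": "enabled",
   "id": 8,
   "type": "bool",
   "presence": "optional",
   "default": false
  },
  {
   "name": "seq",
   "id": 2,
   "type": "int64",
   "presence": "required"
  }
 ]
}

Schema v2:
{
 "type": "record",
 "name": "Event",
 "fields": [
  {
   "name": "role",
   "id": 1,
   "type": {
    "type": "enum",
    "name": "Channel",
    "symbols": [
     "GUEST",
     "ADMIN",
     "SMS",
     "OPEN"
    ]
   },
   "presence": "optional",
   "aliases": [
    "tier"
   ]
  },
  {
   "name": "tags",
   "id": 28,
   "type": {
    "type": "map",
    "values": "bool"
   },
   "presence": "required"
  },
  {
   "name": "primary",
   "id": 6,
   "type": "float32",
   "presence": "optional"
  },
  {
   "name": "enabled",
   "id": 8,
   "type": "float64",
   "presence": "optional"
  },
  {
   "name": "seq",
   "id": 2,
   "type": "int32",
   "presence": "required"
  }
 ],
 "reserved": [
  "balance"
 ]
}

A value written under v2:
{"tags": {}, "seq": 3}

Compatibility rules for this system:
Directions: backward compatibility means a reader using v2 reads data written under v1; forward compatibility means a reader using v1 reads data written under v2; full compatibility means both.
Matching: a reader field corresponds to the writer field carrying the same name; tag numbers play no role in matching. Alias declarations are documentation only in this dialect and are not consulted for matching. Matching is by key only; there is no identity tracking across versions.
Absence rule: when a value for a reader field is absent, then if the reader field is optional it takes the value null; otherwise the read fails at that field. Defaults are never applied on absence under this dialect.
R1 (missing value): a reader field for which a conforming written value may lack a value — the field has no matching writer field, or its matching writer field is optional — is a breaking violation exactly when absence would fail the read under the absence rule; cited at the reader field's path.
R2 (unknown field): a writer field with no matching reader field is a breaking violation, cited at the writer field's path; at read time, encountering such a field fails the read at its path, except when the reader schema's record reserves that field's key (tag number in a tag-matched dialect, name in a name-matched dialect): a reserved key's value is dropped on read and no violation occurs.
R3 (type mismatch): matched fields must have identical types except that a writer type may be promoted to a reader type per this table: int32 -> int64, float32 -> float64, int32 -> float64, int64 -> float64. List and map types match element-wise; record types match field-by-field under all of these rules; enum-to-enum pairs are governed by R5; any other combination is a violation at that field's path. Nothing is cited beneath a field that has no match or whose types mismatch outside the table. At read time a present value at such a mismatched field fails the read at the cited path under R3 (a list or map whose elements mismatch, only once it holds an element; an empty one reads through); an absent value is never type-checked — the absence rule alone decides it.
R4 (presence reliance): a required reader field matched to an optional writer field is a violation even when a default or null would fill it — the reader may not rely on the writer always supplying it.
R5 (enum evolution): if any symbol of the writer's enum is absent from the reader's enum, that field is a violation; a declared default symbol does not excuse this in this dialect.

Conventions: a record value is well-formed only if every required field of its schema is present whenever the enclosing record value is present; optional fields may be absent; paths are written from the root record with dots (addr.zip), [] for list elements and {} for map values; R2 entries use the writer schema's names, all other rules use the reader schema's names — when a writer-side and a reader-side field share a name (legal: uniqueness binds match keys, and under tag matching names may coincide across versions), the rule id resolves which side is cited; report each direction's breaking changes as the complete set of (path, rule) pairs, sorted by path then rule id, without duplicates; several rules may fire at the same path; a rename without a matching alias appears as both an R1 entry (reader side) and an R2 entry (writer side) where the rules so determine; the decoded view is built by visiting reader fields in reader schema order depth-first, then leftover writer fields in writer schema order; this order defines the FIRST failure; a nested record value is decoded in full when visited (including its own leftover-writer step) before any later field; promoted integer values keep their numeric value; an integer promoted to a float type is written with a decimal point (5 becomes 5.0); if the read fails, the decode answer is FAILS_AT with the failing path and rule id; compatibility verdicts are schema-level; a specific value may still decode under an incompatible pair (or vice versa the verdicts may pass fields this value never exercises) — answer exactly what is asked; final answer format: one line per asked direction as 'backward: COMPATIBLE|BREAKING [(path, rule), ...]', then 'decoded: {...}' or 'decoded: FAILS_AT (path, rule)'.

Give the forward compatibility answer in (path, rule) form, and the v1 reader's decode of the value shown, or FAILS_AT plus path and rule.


arrows below run writer -> reader for Event
forward on Event — v1 reading data written by v2:
  tier: no writer match
  writer required, map<string, bool> -> map<string, bool>: reader tags maps from writer tags
  writer optional, float32 -> bool: reader primary maps from writer primary
  writer optional, float64 -> bool: reader enabled maps from writer enabled
  writer required, int32 -> int64: reader seq maps from writer seq
  writer field role has no reader counterpart
  breaking: (enabled, R3)
  breaking: (primary, R3)
  breaking: (role, R2)
  => 3 violation(s): forward is BREAKING for Event
decode (reader v1):
  tier := null (absent, optional -> null)
  tags := {}
  primary := null (absent, optional -> null)
  enabled := null (absent, optional -> null)
  seq := 3 (int32 -> int64)
  => decoded: {"tier": null, "tags": {}, "primary": null, "enabled": null, "seq": 3}
diffs on Event not affecting the asked answer:
  field seq in record Event: type int64 changed to int32 -> matters only for Event's backward compatibility — outside the asked direction
  field tags in record Event: tag 7 changed to 28 -> fires no rule on Event, leaving the asked answer as it is

forward: BREAKING [(enabled, R3), (primary, R3), (role, R2)]; decoded: {"tier": null, "tags": {}, "primary": null, "enabled": null, "seq": 3}


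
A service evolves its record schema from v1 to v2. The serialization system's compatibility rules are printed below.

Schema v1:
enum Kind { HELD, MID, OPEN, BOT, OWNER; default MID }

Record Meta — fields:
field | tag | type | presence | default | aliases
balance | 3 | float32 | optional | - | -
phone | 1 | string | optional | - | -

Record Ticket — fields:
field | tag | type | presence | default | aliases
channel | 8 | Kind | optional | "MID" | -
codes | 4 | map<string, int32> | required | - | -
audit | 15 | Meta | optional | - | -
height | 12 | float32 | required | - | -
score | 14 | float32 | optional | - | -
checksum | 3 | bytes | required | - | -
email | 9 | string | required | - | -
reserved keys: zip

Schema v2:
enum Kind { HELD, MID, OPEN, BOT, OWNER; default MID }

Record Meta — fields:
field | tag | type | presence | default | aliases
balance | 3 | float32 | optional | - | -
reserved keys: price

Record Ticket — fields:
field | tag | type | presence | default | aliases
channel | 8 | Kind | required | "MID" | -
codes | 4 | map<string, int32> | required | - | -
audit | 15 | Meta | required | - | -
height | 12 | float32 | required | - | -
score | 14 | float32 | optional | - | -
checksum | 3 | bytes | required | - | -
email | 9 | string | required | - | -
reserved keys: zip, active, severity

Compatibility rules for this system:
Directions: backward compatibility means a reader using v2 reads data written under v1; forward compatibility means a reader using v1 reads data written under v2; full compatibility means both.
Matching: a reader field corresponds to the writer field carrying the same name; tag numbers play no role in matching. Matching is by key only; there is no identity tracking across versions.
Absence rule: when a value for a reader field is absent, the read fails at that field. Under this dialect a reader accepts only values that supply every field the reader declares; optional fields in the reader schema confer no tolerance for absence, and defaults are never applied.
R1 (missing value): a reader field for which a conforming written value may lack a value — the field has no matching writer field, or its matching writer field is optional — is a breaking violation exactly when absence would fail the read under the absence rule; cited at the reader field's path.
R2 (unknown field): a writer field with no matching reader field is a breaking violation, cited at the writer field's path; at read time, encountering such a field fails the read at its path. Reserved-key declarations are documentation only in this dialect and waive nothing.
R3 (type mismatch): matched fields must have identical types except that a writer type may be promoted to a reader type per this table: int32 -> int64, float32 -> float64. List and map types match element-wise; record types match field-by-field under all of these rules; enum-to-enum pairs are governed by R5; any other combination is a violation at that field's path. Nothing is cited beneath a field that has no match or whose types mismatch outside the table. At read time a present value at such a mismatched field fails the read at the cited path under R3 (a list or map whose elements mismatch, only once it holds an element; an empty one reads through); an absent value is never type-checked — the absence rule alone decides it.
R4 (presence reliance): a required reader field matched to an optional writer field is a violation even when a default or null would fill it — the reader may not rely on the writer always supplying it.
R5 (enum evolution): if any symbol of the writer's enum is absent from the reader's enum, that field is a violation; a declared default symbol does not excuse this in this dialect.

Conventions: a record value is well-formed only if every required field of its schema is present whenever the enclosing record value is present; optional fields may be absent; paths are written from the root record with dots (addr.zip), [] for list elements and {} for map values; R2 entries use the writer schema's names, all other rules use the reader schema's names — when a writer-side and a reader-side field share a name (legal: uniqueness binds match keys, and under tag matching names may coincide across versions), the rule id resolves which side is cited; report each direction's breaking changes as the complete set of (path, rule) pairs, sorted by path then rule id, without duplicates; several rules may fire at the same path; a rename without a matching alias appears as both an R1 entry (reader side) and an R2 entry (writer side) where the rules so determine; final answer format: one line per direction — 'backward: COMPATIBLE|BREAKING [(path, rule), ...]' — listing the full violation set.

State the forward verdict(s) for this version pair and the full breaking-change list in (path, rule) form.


the writer's type comes first in each Ticket pair
forward analysis of Ticket with v1 as reader and v2 as writer:
  channel <- channel (Kind -> Kind, writer required)
  codes <- codes (map<string, int32> -> map<string, int32>, writer required)
  audit <- audit (Meta -> Meta, writer required)
  height <- height (float32 -> float32, writer required)
  score <- score (float32 -> float32, writer optional)
  checksum <- checksum (bytes -> bytes, writer required)
  email <- email (string -> string, writer required)
  audit.balance <- audit.balance (float32 -> float32, writer optional)
  audit.phone: no writer-side match
  breaking: (audit.balance, R1)
  breaking: (audit.phone, R1)
  breaking: (score, R1)
  => forward: BREAKING (3)
the other Ticket changes do not affect what is asked:
  removed field phone from record Meta -> matters only for Ticket's backward compatibility — outside the asked direction

forward: BREAKING [(audit.balance, R1), (audit.phone, R1), (score, R1)]


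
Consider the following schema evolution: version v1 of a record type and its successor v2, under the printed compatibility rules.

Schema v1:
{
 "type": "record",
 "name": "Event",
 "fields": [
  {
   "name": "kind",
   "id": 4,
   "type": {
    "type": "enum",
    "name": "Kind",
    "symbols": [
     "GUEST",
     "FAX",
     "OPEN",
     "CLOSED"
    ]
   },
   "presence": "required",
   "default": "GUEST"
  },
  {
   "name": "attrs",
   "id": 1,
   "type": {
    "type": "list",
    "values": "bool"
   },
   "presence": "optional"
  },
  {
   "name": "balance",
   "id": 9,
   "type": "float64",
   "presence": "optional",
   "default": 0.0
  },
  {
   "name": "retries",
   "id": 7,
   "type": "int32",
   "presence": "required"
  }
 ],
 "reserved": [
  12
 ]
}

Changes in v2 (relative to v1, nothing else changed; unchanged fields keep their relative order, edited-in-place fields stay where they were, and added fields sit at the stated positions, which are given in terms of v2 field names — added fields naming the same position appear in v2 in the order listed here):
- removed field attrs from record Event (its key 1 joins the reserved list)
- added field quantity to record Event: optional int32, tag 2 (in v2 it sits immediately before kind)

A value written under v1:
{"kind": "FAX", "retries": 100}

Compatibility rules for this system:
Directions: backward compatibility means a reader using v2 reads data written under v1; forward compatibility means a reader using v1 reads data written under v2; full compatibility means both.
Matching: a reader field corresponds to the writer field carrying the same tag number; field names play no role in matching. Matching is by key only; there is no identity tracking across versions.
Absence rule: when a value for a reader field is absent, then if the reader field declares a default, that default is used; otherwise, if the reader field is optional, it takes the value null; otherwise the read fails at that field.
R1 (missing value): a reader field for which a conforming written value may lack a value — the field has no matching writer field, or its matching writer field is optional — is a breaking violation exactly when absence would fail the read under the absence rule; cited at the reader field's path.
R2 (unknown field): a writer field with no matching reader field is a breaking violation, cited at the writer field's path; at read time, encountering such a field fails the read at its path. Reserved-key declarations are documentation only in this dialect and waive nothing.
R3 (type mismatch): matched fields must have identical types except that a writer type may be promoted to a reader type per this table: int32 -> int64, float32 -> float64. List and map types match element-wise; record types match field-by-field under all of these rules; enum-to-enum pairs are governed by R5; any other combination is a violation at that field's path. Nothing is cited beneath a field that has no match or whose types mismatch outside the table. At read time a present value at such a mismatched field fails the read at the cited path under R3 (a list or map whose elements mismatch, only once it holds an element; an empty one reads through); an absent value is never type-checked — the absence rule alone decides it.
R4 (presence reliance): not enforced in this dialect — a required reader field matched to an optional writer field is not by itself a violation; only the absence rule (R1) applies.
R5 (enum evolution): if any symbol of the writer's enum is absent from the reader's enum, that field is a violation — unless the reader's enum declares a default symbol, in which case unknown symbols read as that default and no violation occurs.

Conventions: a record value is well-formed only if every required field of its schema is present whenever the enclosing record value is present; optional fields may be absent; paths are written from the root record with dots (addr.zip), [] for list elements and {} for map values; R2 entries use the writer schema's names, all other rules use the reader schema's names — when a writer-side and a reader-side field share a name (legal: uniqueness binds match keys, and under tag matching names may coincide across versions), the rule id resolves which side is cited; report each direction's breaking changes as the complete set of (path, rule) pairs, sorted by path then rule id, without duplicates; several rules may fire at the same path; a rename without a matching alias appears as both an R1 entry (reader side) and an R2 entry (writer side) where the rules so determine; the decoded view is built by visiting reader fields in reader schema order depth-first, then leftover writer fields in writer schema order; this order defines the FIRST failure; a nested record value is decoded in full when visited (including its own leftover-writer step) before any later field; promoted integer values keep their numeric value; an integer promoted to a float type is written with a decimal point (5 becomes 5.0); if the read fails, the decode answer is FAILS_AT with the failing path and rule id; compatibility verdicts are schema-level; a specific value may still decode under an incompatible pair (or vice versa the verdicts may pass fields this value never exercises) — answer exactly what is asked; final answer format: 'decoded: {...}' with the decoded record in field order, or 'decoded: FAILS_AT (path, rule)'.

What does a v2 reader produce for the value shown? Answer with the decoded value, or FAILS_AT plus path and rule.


decoded: {"quantity": null, "kind": "FAX", "balance": 0.0, "retries": 100}

each type pair in Event: writer, then reader
decode walk for Event under reader schema v2:
  quantity := null (absent, optional -> null)
  kind := "FAX"
  balance := 0.0 (absent -> default)
  retries := 100
  => decoded: {"quantity": null, "kind": "FAX", "balance": 0.0, "retries": 100}
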